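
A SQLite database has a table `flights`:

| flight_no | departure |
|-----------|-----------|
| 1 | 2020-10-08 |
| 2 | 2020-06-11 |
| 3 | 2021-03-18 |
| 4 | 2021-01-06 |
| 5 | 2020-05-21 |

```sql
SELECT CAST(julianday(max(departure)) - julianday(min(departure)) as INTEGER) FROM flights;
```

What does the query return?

301

MIN = 2020-05-21, MAX = 2021-03-18.
10 days remain in May 2020 after the 21st (31 − 21).
Full months from June 2020 through February 2021 contribute their day counts.
Then 18 days into March 2021.
Total: 10 + 30 + 31 + 31 + 30 + 31 + 30 + 31 + 31 + 28 + 18 = 301.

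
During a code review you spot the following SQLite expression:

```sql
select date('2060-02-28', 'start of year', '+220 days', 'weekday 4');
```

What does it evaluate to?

`start of year` rewinds 2060-02-28 to 2060-01-01.
Applying '+220 days' to 2060-01-01: counting 220 days forward gives 2060-08-08.
`weekday 4` advances to the next Thursday; 2060-08-08 is a Sunday, so it moves forward to 2060-08-12.

2060-08-12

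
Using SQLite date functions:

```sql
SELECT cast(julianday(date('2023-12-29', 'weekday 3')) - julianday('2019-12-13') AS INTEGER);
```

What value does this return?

1482

`weekday 3` advances to the next Wednesday; 2023-12-29 is a Friday, so it moves forward to 2024-01-03.
18 days remain in December 2019 after the 13th (31 − 13).
Full months from January 2020 through December 2023 contribute their day counts.
Then 3 days into January 2024.
Total: 18 + 31 + 29 + 31 + 30 + 31 + 30 + 31 + 31 + 30 + 31 + 30 + 31 + 31 + 28 + 31 + 30 + 31 + 30 + 31 + 31 + 30 + 31 + 30 + 31 + 31 + 28 + 31 + 30 + 31 + 30 + 31 + 31 + 30 + 31 + 30 + 31 + 31 + 28 + 31 + 30 + 31 + 30 + 31 + 31 + 30 + 31 + 30 + 31 + 3 = 1482.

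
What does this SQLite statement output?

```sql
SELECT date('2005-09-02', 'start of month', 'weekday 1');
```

2005-09-05

`start of month` rewinds 2005-09-02 to 2005-09-01.
`weekday 1` advances to the next Monday; 2005-09-01 is a Thursday, so it moves forward to 2005-09-05.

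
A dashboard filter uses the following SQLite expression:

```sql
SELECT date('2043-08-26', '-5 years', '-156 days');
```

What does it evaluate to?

2038-03-23

Adding -5 years to 2043-08-26 gives 2038-08-26.
Applying '-156 days' to 2038-08-26: counting 156 days back gives 2038-03-23.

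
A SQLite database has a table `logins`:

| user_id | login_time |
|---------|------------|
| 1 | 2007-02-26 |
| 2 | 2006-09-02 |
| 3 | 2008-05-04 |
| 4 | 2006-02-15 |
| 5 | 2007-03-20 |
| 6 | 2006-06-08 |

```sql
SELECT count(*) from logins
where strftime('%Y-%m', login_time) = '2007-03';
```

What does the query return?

1

Rows with year-month 2007-03: 2007-03-20 → 1.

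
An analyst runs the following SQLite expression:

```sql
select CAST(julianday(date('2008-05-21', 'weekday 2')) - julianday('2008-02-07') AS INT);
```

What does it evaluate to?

110

`weekday 2` advances to the next Tuesday; 2008-05-21 is a Wednesday, so it moves forward to 2008-05-27.
22 days remain in February 2008 after the 7th (29 − 7).
March 2008: 31 days.
April 2008: 30 days.
Then 27 days into May 2008.
Total: 22 + 31 + 30 + 27 = 110.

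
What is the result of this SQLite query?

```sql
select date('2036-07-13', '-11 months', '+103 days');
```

2035-11-24

Adding -11 months to 2036-07-13 gives 2035-08-13.
Applying '+103 days' to 2035-08-13: counting 103 days forward gives 2035-11-24.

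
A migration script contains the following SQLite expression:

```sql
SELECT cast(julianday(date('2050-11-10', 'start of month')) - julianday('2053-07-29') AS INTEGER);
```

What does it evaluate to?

`start of month` rewinds 2050-11-10 to 2050-11-01.
29 days remain in November 2050 after the 1st (30 − 1).
Full months from December 2050 through June 2053 contribute their day counts.
Then 29 days into July 2053.
Total: 29 + 31 + 31 + 28 + 31 + 30 + 31 + 30 + 31 + 31 + 30 + 31 + 30 + 31 + 31 + 29 + 31 + 30 + 31 + 30 + 31 + 31 + 30 + 31 + 30 + 31 + 31 + 28 + 31 + 30 + 31 + 30 + 29 = 1001.
The subtraction is earlier − later, so the result is −1001 → -1001.

-1001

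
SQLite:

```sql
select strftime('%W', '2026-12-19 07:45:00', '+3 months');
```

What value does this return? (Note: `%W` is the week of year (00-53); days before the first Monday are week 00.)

First apply '+3 months': 2026-12-19 07:45:00 → 2027-03-19 07:45:00.
2027-03-19 is a Friday. SQLite's %W counts Mondays since the year started; the result is 11.

11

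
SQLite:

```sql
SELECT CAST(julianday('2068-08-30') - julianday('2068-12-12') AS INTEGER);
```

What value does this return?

-104

1 day remains in August 2068 after the 30th (31 − 30).
September 2068: 30 days.
October 2068: 31 days.
November 2068: 30 days.
Then 12 days into December 2068.
Total: 1 + 30 + 31 + 30 + 12 = 104.
The subtraction is earlier − later, so the result is −104 → -104.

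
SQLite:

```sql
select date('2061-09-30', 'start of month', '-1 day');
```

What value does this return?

`start of month` rewinds 2061-09-30 to 2061-09-01.
Going back 1 day from 2061-09-01 reaches 2061-08-31 (last day of August, 31 days).

2061-08-31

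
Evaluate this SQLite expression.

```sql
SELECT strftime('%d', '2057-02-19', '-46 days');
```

04

First apply '-46 days': 2057-02-19 → 2057-01-04.
`%d` extracts the 2-digit day of month: 04.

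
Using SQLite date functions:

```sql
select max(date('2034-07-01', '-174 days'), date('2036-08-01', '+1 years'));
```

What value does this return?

2037-08-01

date('2034-07-01', '-174 days') → 2034-01-08.
date('2036-08-01', '+1 years') → 2037-08-01.
Later of the two is 2037-08-01.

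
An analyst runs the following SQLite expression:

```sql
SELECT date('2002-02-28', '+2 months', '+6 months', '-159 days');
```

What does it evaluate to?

2002-05-22

Adding +2 months to 2002-02-28 gives 2002-04-28.
Adding +6 months to 2002-04-28 gives 2002-10-28.
Applying '-159 days' to 2002-10-28: counting 159 days back gives 2002-05-22.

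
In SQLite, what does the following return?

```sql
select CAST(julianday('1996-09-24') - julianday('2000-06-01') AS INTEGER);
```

6 days remain in September 1996 after the 24th (30 − 24).
Full months from October 1996 through May 2000 contribute their day counts.
Then 1 day into June 2000.
Total: 6 + 31 + 30 + 31 + 31 + 28 + 31 + 30 + 31 + 30 + 31 + 31 + 30 + 31 + 30 + 31 + 31 + 28 + 31 + 30 + 31 + 30 + 31 + 31 + 30 + 31 + 30 + 31 + 31 + 28 + 31 + 30 + 31 + 30 + 31 + 31 + 30 + 31 + 30 + 31 + 31 + 29 + 31 + 30 + 31 + 1 = 1346.
The subtraction is earlier − later, so the result is −1346 → -1346.

-1346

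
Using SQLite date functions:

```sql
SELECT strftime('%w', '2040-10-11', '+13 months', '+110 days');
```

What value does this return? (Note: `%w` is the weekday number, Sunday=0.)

First apply '+13 months', '+110 days': 2040-10-11 → 2042-03-01.
2042-03-01 is a Saturday; with Sunday=0 that is 6.

6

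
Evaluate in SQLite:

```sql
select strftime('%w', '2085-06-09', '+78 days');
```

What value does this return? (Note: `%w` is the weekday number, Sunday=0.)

First apply '+78 days': 2085-06-09 → 2085-08-26.
2085-08-26 is a Sunday; with Sunday=0 that is 0.

0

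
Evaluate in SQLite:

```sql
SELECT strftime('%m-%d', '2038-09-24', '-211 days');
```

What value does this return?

02-25

First apply '-211 days': 2038-09-24 → 2038-02-25.
`%m-%d` extracts the month-day: 02-25.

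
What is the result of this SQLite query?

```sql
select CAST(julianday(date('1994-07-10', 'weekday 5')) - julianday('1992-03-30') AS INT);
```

837

`weekday 5` advances to the next Friday; 1994-07-10 is a Sunday, so it moves forward to 1994-07-15.
1 day remains in March 1992 after the 30th (31 − 30).
Full months from April 1992 through June 1994 contribute their day counts.
Then 15 days into July 1994.
Total: 1 + 30 + 31 + 30 + 31 + 31 + 30 + 31 + 30 + 31 + 31 + 28 + 31 + 30 + 31 + 30 + 31 + 31 + 30 + 31 + 30 + 31 + 31 + 28 + 31 + 30 + 31 + 30 + 15 = 837.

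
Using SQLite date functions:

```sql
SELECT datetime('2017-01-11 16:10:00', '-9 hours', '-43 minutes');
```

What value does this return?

-9 hours from 2017-01-11 16:10:00 is 2017-01-11 07:10:00.
-43 minutes from 2017-01-11 07:10:00 is 2017-01-11 06:27:00.

2017-01-11 06:27:00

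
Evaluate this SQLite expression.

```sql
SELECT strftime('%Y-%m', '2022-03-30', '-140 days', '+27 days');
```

First apply '-140 days', '+27 days': 2022-03-30 → 2021-12-07.
`%Y-%m` extracts the year-month: 2021-12.

2021-12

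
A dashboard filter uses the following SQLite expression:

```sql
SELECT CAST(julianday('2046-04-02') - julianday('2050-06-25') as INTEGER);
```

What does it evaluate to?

-1545

28 days remain in April 2046 after the 2nd (30 − 2).
Full months from May 2046 through May 2050 contribute their day counts.
Then 25 days into June 2050.
Total: 28 + 31 + 30 + 31 + 31 + 30 + 31 + 30 + 31 + 31 + 28 + 31 + 30 + 31 + 30 + 31 + 31 + 30 + 31 + 30 + 31 + 31 + 29 + 31 + 30 + 31 + 30 + 31 + 31 + 30 + 31 + 30 + 31 + 31 + 28 + 31 + 30 + 31 + 30 + 31 + 31 + 30 + 31 + 30 + 31 + 31 + 28 + 31 + 30 + 31 + 25 = 1545.
The subtraction is earlier − later, so the result is −1545 → -1545.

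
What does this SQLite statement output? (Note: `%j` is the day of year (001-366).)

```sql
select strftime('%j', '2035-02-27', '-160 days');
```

First apply '-160 days': 2035-02-27 → 2034-09-20.
Day-of-year for 2034-09-20: days since 2034-01-01 inclusive = 263, zero-padded to 263.

263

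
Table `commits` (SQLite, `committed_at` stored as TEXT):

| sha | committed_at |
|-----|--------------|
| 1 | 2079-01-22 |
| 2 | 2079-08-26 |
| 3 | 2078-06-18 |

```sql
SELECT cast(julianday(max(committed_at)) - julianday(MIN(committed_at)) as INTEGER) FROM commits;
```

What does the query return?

MIN = 2078-06-18, MAX = 2079-08-26.
12 days remain in June 2078 after the 18th (30 − 18).
Full months from July 2078 through July 2079 contribute their day counts.
Then 26 days into August 2079.
Total: 12 + 31 + 31 + 30 + 31 + 30 + 31 + 31 + 28 + 31 + 30 + 31 + 30 + 31 + 26 = 434.

434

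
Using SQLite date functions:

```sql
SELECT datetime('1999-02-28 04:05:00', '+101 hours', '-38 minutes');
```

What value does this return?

1999-03-04 08:27:00

+101 hours from 1999-02-28 04:05:00 is 1999-03-04 09:05:00 (crosses midnight).
-38 minutes from 1999-03-04 09:05:00 is 1999-03-04 08:27:00.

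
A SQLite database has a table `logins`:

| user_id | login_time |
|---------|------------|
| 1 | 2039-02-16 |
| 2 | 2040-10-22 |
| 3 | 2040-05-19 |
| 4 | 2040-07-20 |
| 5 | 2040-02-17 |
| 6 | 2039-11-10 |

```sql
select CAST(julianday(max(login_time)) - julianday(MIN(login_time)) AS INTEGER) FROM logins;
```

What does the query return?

MIN = 2039-02-16, MAX = 2040-10-22.
12 days remain in February 2039 after the 16th (28 − 16).
Full months from March 2039 through September 2040 contribute their day counts.
Then 22 days into October 2040.
Total: 12 + 31 + 30 + 31 + 30 + 31 + 31 + 30 + 31 + 30 + 31 + 31 + 29 + 31 + 30 + 31 + 30 + 31 + 31 + 30 + 22 = 614.

614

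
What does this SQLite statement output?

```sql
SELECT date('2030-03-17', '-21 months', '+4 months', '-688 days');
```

Adding -21 months to 2030-03-17 gives 2028-06-17.
Adding +4 months to 2028-06-17 gives 2028-10-17.
Applying '-688 days' to 2028-10-17: counting 688 days back gives 2026-11-29.

2026-11-29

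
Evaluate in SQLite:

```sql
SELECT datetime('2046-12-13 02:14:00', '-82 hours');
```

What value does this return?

2046-12-09 16:14:00

-82 hours from 2046-12-13 02:14:00 is 2046-12-09 16:14:00 (crosses midnight).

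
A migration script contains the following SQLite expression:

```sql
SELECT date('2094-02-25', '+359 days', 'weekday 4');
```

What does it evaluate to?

2095-02-24

Applying '+359 days' to 2094-02-25: counting 359 days forward gives 2095-02-19.
`weekday 4` advances to the next Thursday; 2095-02-19 is a Saturday, so it moves forward to 2095-02-24.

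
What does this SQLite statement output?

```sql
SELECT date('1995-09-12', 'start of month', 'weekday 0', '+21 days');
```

`start of month` rewinds 1995-09-12 to 1995-09-01.
`weekday 0` advances to the next Sunday; 1995-09-01 is a Friday, so it moves forward to 1995-09-03.
Advancing 21 more days within September lands on 1995-09-24.

1995-09-24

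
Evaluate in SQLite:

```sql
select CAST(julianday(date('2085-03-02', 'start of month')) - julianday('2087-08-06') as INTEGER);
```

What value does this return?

-888

`start of month` rewinds 2085-03-02 to 2085-03-01.
30 days remain in March 2085 after the 1st (31 − 1).
Full months from April 2085 through July 2087 contribute their day counts.
Then 6 days into August 2087.
Total: 30 + 30 + 31 + 30 + 31 + 31 + 30 + 31 + 30 + 31 + 31 + 28 + 31 + 30 + 31 + 30 + 31 + 31 + 30 + 31 + 30 + 31 + 31 + 28 + 31 + 30 + 31 + 30 + 31 + 6 = 888.
The subtraction is earlier − later, so the result is −888 → -888.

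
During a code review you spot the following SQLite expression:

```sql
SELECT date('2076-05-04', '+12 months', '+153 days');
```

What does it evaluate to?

Adding +12 months to 2076-05-04 gives 2077-05-04.
Applying '+153 days' to 2077-05-04: counting 153 days forward gives 2077-10-04.

2077-10-04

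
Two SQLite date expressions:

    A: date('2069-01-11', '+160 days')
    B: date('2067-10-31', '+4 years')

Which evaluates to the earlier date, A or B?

A

A = 2069-06-20.
B = 2071-10-31.
A is earlier.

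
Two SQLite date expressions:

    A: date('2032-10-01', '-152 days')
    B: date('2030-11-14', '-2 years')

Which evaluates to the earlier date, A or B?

A = 2032-05-02.
B = 2028-11-14.
B is earlier.

B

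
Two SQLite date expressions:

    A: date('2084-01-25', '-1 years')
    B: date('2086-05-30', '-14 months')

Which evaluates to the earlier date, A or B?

A = 2083-01-25.
B = 2085-03-30.
A is earlier.

A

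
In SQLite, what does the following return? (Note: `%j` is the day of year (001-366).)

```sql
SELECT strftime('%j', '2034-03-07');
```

066

Day-of-year for 2034-03-07: days since 2034-01-01 inclusive = 66, zero-padded to 066.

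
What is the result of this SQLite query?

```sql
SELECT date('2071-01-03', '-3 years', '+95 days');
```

Adding -3 years to 2071-01-03 gives 2068-01-03.
Applying '+95 days' to 2068-01-03: counting 95 days forward gives 2068-04-07.

2068-04-07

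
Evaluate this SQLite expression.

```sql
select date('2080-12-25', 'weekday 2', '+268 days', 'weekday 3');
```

2081-10-01

`weekday 2` advances to the next Tuesday; 2080-12-25 is a Wednesday, so it moves forward to 2080-12-31.
Applying '+268 days' to 2080-12-31: counting 268 days forward gives 2081-09-25.
`weekday 3` advances to the next Wednesday; 2081-09-25 is a Thursday, so it moves forward to 2081-10-01.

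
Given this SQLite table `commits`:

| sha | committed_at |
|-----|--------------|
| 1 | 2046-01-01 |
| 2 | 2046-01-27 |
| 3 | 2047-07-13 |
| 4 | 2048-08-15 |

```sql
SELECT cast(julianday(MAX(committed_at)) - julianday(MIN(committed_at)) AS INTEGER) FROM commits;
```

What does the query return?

957

MIN = 2046-01-01, MAX = 2048-08-15.
30 days remain in January 2046 after the 1st (31 − 1).
Full months from February 2046 through July 2048 contribute their day counts.
Then 15 days into August 2048.
Total: 30 + 28 + 31 + 30 + 31 + 30 + 31 + 31 + 30 + 31 + 30 + 31 + 31 + 28 + 31 + 30 + 31 + 30 + 31 + 31 + 30 + 31 + 30 + 31 + 31 + 29 + 31 + 30 + 31 + 30 + 31 + 15 = 957.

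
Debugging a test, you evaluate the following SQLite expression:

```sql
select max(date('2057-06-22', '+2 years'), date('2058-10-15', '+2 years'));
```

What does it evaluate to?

date('2057-06-22', '+2 years') → 2059-06-22.
date('2058-10-15', '+2 years') → 2060-10-15.
Later of the two is 2060-10-15.

2060-10-15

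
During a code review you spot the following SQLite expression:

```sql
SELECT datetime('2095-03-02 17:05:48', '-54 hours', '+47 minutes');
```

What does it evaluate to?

2095-02-28 11:52:48

-54 hours from 2095-03-02 17:05:48 is 2095-02-28 11:05:48 (crosses midnight).
+47 minutes from 2095-02-28 11:05:48 is 2095-02-28 11:52:48.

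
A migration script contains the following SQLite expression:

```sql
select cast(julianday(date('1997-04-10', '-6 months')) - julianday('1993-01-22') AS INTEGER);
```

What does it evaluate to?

1357

Adding -6 months to 1997-04-10 gives 1996-10-10.
9 days remain in January 1993 after the 22nd (31 − 22).
Full months from February 1993 through September 1996 contribute their day counts.
Then 10 days into October 1996.
Total: 9 + 28 + 31 + 30 + 31 + 30 + 31 + 31 + 30 + 31 + 30 + 31 + 31 + 28 + 31 + 30 + 31 + 30 + 31 + 31 + 30 + 31 + 30 + 31 + 31 + 28 + 31 + 30 + 31 + 30 + 31 + 31 + 30 + 31 + 30 + 31 + 31 + 29 + 31 + 30 + 31 + 30 + 31 + 31 + 30 + 10 = 1357.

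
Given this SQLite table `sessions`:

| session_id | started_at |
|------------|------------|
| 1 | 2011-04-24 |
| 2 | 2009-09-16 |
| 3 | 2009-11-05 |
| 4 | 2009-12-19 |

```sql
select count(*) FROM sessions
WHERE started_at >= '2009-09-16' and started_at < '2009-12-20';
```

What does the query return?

Rows in [2009-09-16, 2009-12-20): 2009-09-16, 2009-11-05, 2009-12-19 → 3 rows.

3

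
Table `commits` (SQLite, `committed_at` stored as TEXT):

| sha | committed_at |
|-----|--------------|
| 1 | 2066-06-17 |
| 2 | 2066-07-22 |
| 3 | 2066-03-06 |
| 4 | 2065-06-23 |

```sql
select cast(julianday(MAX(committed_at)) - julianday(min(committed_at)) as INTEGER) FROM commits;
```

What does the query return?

MIN = 2065-06-23, MAX = 2066-07-22.
7 days remain in June 2065 after the 23rd (30 − 23).
Full months from July 2065 through June 2066 contribute their day counts.
Then 22 days into July 2066.
Total: 7 + 31 + 31 + 30 + 31 + 30 + 31 + 31 + 28 + 31 + 30 + 31 + 30 + 22 = 394.

394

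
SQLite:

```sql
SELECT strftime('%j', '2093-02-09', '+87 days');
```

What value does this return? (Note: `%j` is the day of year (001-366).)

First apply '+87 days': 2093-02-09 → 2093-05-07.
Day-of-year for 2093-05-07: days since 2093-01-01 inclusive = 127, zero-padded to 127.

127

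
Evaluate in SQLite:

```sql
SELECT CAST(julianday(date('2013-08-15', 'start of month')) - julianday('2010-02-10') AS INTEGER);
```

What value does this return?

`start of month` rewinds 2013-08-15 to 2013-08-01.
18 days remain in February 2010 after the 10th (28 − 10).
Full months from March 2010 through July 2013 contribute their day counts.
Then 1 day into August 2013.
Total: 18 + 31 + 30 + 31 + 30 + 31 + 31 + 30 + 31 + 30 + 31 + 31 + 28 + 31 + 30 + 31 + 30 + 31 + 31 + 30 + 31 + 30 + 31 + 31 + 29 + 31 + 30 + 31 + 30 + 31 + 31 + 30 + 31 + 30 + 31 + 31 + 28 + 31 + 30 + 31 + 30 + 31 + 1 = 1268.

1268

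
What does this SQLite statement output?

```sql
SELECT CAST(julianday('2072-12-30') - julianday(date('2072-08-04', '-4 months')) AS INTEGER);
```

270

Adding -4 months to 2072-08-04 gives 2072-04-04.
26 days remain in April 2072 after the 4th (30 − 4).
Full months from May 2072 through November 2072 contribute their day counts.
Then 30 days into December 2072.
Total: 26 + 31 + 30 + 31 + 31 + 30 + 31 + 30 + 30 = 270.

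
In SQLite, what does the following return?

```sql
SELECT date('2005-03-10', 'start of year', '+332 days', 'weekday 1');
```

`start of year` rewinds 2005-03-10 to 2005-01-01.
Applying '+332 days' to 2005-01-01: counting 332 days forward gives 2005-11-29.
`weekday 1` advances to the next Monday; 2005-11-29 is a Tuesday, so it moves forward to 2005-12-05.

2005-12-05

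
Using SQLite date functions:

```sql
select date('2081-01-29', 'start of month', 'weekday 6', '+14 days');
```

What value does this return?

`start of month` rewinds 2081-01-29 to 2081-01-01.
`weekday 6` advances to the next Saturday; 2081-01-01 is a Wednesday, so it moves forward to 2081-01-04.
Advancing 14 more days within January lands on 2081-01-18.

2081-01-18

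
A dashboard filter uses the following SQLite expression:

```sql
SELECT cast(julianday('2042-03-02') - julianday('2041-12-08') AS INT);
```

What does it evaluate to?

84

23 days remain in December 2041 after the 8th (31 − 8).
January 2042: 31 days.
February 2042: 28 days.
Then 2 days into March 2042.
Total: 23 + 31 + 28 + 2 = 84.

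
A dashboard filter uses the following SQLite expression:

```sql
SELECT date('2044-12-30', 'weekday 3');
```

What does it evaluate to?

`weekday 3` advances to the next Wednesday; 2044-12-30 is a Friday, so it moves forward to 2045-01-04.

2045-01-04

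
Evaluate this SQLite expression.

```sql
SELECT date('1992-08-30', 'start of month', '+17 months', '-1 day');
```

1993-12-31

`start of month` rewinds 1992-08-30 to 1992-08-01.
Adding +17 months to 1992-08-01 gives 1994-01-01.
Going back 1 day from 1994-01-01 reaches 1993-12-31 (last day of December, 31 days).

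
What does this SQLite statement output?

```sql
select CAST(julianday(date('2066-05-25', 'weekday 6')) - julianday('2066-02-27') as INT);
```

91

`weekday 6` advances to the next Saturday; 2066-05-25 is a Tuesday, so it moves forward to 2066-05-29.
1 day remains in February 2066 after the 27th (28 − 27).
March 2066: 31 days.
April 2066: 30 days.
Then 29 days into May 2066.
Total: 1 + 31 + 30 + 29 = 91.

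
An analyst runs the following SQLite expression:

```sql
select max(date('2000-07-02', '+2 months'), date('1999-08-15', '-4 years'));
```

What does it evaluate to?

2000-09-02

date('2000-07-02', '+2 months') → 2000-09-02.
date('1999-08-15', '-4 years') → 1995-08-15.
Later of the two is 2000-09-02.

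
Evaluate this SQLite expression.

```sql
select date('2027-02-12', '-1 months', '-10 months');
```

Adding -1 month to 2027-02-12 gives 2027-01-12.
Adding -10 months to 2027-01-12 gives 2026-03-12.

2026-03-12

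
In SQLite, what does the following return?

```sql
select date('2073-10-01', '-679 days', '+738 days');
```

Applying '-679 days' to 2073-10-01: counting 679 days back gives 2071-11-22.
Applying '+738 days' to 2071-11-22: counting 738 days forward gives 2073-11-29.

2073-11-29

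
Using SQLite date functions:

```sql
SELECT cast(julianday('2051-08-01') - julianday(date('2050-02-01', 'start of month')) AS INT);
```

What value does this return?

546

`start of month` rewinds 2050-02-01 to 2050-02-01.
27 days remain in February 2050 after the 1st (28 − 1).
Full months from March 2050 through July 2051 contribute their day counts.
Then 1 day into August 2051.
Total: 27 + 31 + 30 + 31 + 30 + 31 + 31 + 30 + 31 + 30 + 31 + 31 + 28 + 31 + 30 + 31 + 30 + 31 + 1 = 546.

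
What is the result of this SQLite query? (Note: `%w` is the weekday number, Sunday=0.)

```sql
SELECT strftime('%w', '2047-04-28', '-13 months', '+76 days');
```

First apply '-13 months', '+76 days': 2047-04-28 → 2046-06-12.
2046-06-12 is a Tuesday; with Sunday=0 that is 2.

2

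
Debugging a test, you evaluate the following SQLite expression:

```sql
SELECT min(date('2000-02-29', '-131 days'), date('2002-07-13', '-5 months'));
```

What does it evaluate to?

1999-10-21

date('2000-02-29', '-131 days') → 1999-10-21.
date('2002-07-13', '-5 months') → 2002-02-13.
Earlier of the two is 1999-10-21.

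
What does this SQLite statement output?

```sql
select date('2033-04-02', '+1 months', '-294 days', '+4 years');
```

Adding +1 month to 2033-04-02 gives 2033-05-02.
Applying '-294 days' to 2033-05-02: counting 294 days back gives 2032-07-12.
Adding +4 years to 2032-07-12 gives 2036-07-12.

2036-07-12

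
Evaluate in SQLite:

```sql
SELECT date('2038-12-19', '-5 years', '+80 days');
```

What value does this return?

Adding -5 years to 2038-12-19 gives 2033-12-19.
Applying '+80 days' to 2033-12-19: counting 80 days forward gives 2034-03-09.

2034-03-09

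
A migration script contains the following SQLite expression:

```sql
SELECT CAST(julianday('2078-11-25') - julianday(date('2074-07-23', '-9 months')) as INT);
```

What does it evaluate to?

1859

Adding -9 months to 2074-07-23 gives 2073-10-23.
8 days remain in October 2073 after the 23rd (31 − 23).
Full months from November 2073 through October 2078 contribute their day counts.
Then 25 days into November 2078.
Total: 8 + 30 + 31 + 31 + 28 + 31 + 30 + 31 + 30 + 31 + 31 + 30 + 31 + 30 + 31 + 31 + 28 + 31 + 30 + 31 + 30 + 31 + 31 + 30 + 31 + 30 + 31 + 31 + 29 + 31 + 30 + 31 + 30 + 31 + 31 + 30 + 31 + 30 + 31 + 31 + 28 + 31 + 30 + 31 + 30 + 31 + 31 + 30 + 31 + 30 + 31 + 31 + 28 + 31 + 30 + 31 + 30 + 31 + 31 + 30 + 31 + 25 = 1859.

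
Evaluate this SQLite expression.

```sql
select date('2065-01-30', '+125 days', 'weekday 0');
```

Applying '+125 days' to 2065-01-30: counting 125 days forward gives 2065-06-04.
`weekday 0` advances to the next Sunday; 2065-06-04 is a Thursday, so it moves forward to 2065-06-07.

2065-06-07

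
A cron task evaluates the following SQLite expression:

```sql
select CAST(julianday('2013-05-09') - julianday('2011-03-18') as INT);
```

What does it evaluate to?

783

13 days remain in March 2011 after the 18th (31 − 18).
Full months from April 2011 through April 2013 contribute their day counts.
Then 9 days into May 2013.
Total: 13 + 30 + 31 + 30 + 31 + 31 + 30 + 31 + 30 + 31 + 31 + 29 + 31 + 30 + 31 + 30 + 31 + 31 + 30 + 31 + 30 + 31 + 31 + 28 + 31 + 30 + 9 = 783.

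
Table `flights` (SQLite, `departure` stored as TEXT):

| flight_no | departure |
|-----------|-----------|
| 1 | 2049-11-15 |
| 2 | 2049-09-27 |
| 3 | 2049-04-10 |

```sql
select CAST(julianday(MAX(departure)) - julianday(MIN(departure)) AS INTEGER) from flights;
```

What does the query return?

219

MIN = 2049-04-10, MAX = 2049-11-15.
20 days remain in April 2049 after the 10th (30 − 10).
Full months from May 2049 through October 2049 contribute their day counts.
Then 15 days into November 2049.
Total: 20 + 31 + 30 + 31 + 31 + 30 + 31 + 15 = 219.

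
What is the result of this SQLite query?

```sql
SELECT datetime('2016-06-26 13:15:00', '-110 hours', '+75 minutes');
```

-110 hours from 2016-06-26 13:15:00 is 2016-06-21 23:15:00 (crosses midnight).
75 minutes = 1h 15m; +75 minutes from 2016-06-21 23:15:00 is 2016-06-22 00:30:00 (crosses midnight).

2016-06-22 00:30:00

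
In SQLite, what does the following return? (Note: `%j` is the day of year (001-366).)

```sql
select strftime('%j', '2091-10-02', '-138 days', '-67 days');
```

070

First apply '-138 days', '-67 days': 2091-10-02 → 2091-03-11.
Day-of-year for 2091-03-11: days since 2091-01-01 inclusive = 70, zero-padded to 070.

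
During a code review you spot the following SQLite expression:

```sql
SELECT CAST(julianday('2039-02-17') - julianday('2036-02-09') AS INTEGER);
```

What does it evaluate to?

20 days remain in February 2036 after the 9th (29 − 9).
Full months from March 2036 through January 2039 contribute their day counts.
Then 17 days into February 2039.
Total: 20 + 31 + 30 + 31 + 30 + 31 + 31 + 30 + 31 + 30 + 31 + 31 + 28 + 31 + 30 + 31 + 30 + 31 + 31 + 30 + 31 + 30 + 31 + 31 + 28 + 31 + 30 + 31 + 30 + 31 + 31 + 30 + 31 + 30 + 31 + 31 + 17 = 1104.

1104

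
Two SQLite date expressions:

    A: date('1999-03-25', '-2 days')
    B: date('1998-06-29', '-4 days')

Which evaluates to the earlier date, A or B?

B

A = 1999-03-23.
B = 1998-06-25.
B is earlier.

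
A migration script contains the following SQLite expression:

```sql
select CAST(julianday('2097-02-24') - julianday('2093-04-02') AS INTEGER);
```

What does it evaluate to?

1424

28 days remain in April 2093 after the 2nd (30 − 2).
Full months from May 2093 through January 2097 contribute their day counts.
Then 24 days into February 2097.
Total: 28 + 31 + 30 + 31 + 31 + 30 + 31 + 30 + 31 + 31 + 28 + 31 + 30 + 31 + 30 + 31 + 31 + 30 + 31 + 30 + 31 + 31 + 28 + 31 + 30 + 31 + 30 + 31 + 31 + 30 + 31 + 30 + 31 + 31 + 29 + 31 + 30 + 31 + 30 + 31 + 31 + 30 + 31 + 30 + 31 + 31 + 24 = 1424.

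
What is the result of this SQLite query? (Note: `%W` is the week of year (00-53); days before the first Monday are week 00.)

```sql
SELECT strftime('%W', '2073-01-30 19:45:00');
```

05

2073-01-30 is a Monday. SQLite's %W counts Mondays since the year started; the result is 05.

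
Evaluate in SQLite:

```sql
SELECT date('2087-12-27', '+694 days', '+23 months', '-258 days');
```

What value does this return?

2091-02-04

Applying '+694 days' to 2087-12-27: counting 694 days forward gives 2089-11-20.
Adding +23 months to 2089-11-20 gives 2091-10-20.
Applying '-258 days' to 2091-10-20: counting 258 days back gives 2091-02-04.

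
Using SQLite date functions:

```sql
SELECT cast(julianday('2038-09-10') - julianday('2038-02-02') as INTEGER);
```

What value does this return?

26 days remain in February 2038 after the 2nd (28 − 2).
Full months from March 2038 through August 2038 contribute their day counts.
Then 10 days into September 2038.
Total: 26 + 31 + 30 + 31 + 30 + 31 + 31 + 10 = 220.

220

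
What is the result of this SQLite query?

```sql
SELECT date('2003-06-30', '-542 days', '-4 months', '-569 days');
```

2000-02-13

Applying '-542 days' to 2003-06-30: counting 542 days back gives 2002-01-04.
Adding -4 months to 2002-01-04 gives 2001-09-04.
Applying '-569 days' to 2001-09-04: counting 569 days back gives 2000-02-13.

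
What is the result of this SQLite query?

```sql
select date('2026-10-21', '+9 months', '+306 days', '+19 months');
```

2029-12-22

Adding +9 months to 2026-10-21 gives 2027-07-21.
Applying '+306 days' to 2027-07-21: counting 306 days forward gives 2028-05-22.
Adding +19 months to 2028-05-22 gives 2029-12-22.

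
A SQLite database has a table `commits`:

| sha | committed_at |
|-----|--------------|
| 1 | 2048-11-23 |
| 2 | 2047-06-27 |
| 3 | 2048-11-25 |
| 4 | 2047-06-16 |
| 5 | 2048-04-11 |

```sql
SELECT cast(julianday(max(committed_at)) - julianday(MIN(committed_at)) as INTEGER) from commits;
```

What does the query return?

MIN = 2047-06-16, MAX = 2048-11-25.
14 days remain in June 2047 after the 16th (30 − 16).
Full months from July 2047 through October 2048 contribute their day counts.
Then 25 days into November 2048.
Total: 14 + 31 + 31 + 30 + 31 + 30 + 31 + 31 + 29 + 31 + 30 + 31 + 30 + 31 + 31 + 30 + 31 + 25 = 528.

528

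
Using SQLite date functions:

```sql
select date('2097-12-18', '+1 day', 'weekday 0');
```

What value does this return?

Advancing 1 more day within December lands on 2097-12-19.
`weekday 0` advances to the next Sunday; 2097-12-19 is a Thursday, so it moves forward to 2097-12-22.

2097-12-22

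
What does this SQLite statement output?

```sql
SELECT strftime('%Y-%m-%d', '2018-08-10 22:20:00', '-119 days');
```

2018-04-13

First apply '-119 days': 2018-08-10 22:20:00 → 2018-04-13 22:20:00.
`%Y-%m-%d` extracts the ISO date: 2018-04-13.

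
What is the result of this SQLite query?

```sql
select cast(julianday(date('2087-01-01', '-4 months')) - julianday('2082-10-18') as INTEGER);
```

Adding -4 months to 2087-01-01 gives 2086-09-01.
13 days remain in October 2082 after the 18th (31 − 18).
Full months from November 2082 through August 2086 contribute their day counts.
Then 1 day into September 2086.
Total: 13 + 30 + 31 + 31 + 28 + 31 + 30 + 31 + 30 + 31 + 31 + 30 + 31 + 30 + 31 + 31 + 29 + 31 + 30 + 31 + 30 + 31 + 31 + 30 + 31 + 30 + 31 + 31 + 28 + 31 + 30 + 31 + 30 + 31 + 31 + 30 + 31 + 30 + 31 + 31 + 28 + 31 + 30 + 31 + 30 + 31 + 31 + 1 = 1414.

1414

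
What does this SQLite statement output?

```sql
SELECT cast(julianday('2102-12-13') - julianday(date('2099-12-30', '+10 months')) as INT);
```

Adding +10 months to 2099-12-30 gives 2100-10-30.
1 day remains in October 2100 after the 30th (31 − 30).
Full months from November 2100 through November 2102 contribute their day counts.
Then 13 days into December 2102.
Total: 1 + 30 + 31 + 31 + 28 + 31 + 30 + 31 + 30 + 31 + 31 + 30 + 31 + 30 + 31 + 31 + 28 + 31 + 30 + 31 + 30 + 31 + 31 + 30 + 31 + 30 + 13 = 774.

774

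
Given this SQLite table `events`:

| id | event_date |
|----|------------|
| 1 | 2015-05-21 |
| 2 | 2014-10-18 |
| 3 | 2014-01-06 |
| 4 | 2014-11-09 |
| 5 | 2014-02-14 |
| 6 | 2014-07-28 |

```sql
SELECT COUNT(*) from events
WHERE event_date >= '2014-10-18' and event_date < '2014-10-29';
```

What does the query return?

Rows in [2014-10-18, 2014-10-29): 2014-10-18 → 1 row.

1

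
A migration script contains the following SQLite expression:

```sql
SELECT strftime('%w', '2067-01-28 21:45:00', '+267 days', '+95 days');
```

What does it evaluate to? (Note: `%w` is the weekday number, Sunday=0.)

First apply '+267 days', '+95 days': 2067-01-28 21:45:00 → 2068-01-25 21:45:00.
2068-01-25 is a Wednesday; with Sunday=0 that is 3.

3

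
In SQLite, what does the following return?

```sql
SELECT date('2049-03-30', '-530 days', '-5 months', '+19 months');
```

Applying '-530 days' to 2049-03-30: counting 530 days back gives 2047-10-17.
Adding -5 months to 2047-10-17 gives 2047-05-17.
Adding +19 months to 2047-05-17 gives 2048-12-17.

2048-12-17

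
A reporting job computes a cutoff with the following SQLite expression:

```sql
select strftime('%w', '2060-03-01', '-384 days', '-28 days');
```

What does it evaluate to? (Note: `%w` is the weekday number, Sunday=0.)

First apply '-384 days', '-28 days': 2060-03-01 → 2059-01-14.
2059-01-14 is a Tuesday; with Sunday=0 that is 2.

2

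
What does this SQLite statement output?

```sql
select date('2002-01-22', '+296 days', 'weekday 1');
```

2002-11-18

Applying '+296 days' to 2002-01-22: counting 296 days forward gives 2002-11-14.
`weekday 1` advances to the next Monday; 2002-11-14 is a Thursday, so it moves forward to 2002-11-18.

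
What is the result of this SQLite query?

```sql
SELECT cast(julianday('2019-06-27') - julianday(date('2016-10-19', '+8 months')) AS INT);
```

738

Adding +8 months to 2016-10-19 gives 2017-06-19.
11 days remain in June 2017 after the 19th (30 − 19).
Full months from July 2017 through May 2019 contribute their day counts.
Then 27 days into June 2019.
Total: 11 + 31 + 31 + 30 + 31 + 30 + 31 + 31 + 28 + 31 + 30 + 31 + 30 + 31 + 31 + 30 + 31 + 30 + 31 + 31 + 28 + 31 + 30 + 31 + 27 = 738.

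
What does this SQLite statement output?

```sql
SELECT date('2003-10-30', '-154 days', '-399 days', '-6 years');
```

Applying '-154 days' to 2003-10-30: counting 154 days back gives 2003-05-29.
Applying '-399 days' to 2003-05-29: counting 399 days back gives 2002-04-25.
Adding -6 years to 2002-04-25 gives 1996-04-25.

1996-04-25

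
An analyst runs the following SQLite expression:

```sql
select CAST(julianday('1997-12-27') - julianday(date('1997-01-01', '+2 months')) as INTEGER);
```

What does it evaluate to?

301

Adding +2 months to 1997-01-01 gives 1997-03-01.
30 days remain in March 1997 after the 1st (31 − 1).
Full months from April 1997 through November 1997 contribute their day counts.
Then 27 days into December 1997.
Total: 30 + 30 + 31 + 30 + 31 + 31 + 30 + 31 + 30 + 27 = 301.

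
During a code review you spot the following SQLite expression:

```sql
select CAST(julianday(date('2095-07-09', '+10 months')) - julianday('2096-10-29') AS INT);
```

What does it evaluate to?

Adding +10 months to 2095-07-09 gives 2096-05-09.
22 days remain in May 2096 after the 9th (31 − 9).
June 2096: 30 days.
July 2096: 31 days.
August 2096: 31 days.
September 2096: 30 days.
Then 29 days into October 2096.
Total: 22 + 30 + 31 + 31 + 30 + 29 = 173.
The subtraction is earlier − later, so the result is −173 → -173.

-173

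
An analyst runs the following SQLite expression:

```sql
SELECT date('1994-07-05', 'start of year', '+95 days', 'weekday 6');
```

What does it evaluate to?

1994-04-09

`start of year` rewinds 1994-07-05 to 1994-01-01.
Applying '+95 days' to 1994-01-01: counting 95 days forward gives 1994-04-06.
`weekday 6` advances to the next Saturday; 1994-04-06 is a Wednesday, so it moves forward to 1994-04-09.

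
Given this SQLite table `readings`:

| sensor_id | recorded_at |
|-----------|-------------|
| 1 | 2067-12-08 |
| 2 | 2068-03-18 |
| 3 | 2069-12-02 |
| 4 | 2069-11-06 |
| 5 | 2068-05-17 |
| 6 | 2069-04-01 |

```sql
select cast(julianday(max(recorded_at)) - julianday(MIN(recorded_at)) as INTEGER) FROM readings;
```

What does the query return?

725

MIN = 2067-12-08, MAX = 2069-12-02.
23 days remain in December 2067 after the 8th (31 − 8).
Full months from January 2068 through November 2069 contribute their day counts.
Then 2 days into December 2069.
Total: 23 + 31 + 29 + 31 + 30 + 31 + 30 + 31 + 31 + 30 + 31 + 30 + 31 + 31 + 28 + 31 + 30 + 31 + 30 + 31 + 31 + 30 + 31 + 30 + 2 = 725.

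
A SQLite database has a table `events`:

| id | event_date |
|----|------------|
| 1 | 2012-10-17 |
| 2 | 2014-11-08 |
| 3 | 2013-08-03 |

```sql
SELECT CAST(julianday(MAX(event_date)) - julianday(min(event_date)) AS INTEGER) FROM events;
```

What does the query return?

MIN = 2012-10-17, MAX = 2014-11-08.
14 days remain in October 2012 after the 17th (31 − 17).
Full months from November 2012 through October 2014 contribute their day counts.
Then 8 days into November 2014.
Total: 14 + 30 + 31 + 31 + 28 + 31 + 30 + 31 + 30 + 31 + 31 + 30 + 31 + 30 + 31 + 31 + 28 + 31 + 30 + 31 + 30 + 31 + 31 + 30 + 31 + 8 = 752.

752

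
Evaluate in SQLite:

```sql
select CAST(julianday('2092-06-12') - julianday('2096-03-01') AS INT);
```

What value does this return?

18 days remain in June 2092 after the 12th (30 − 12).
Full months from July 2092 through February 2096 contribute their day counts.
Then 1 day into March 2096.
Total: 18 + 31 + 31 + 30 + 31 + 30 + 31 + 31 + 28 + 31 + 30 + 31 + 30 + 31 + 31 + 30 + 31 + 30 + 31 + 31 + 28 + 31 + 30 + 31 + 30 + 31 + 31 + 30 + 31 + 30 + 31 + 31 + 28 + 31 + 30 + 31 + 30 + 31 + 31 + 30 + 31 + 30 + 31 + 31 + 29 + 1 = 1358.
The subtraction is earlier − later, so the result is −1358 → -1358.

-1358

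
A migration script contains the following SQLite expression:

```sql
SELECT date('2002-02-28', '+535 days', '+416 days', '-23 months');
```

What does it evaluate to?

2002-11-06

Applying '+535 days' to 2002-02-28: counting 535 days forward gives 2003-08-17.
Applying '+416 days' to 2003-08-17: counting 416 days forward gives 2004-10-06.
Adding -23 months to 2004-10-06 gives 2002-11-06.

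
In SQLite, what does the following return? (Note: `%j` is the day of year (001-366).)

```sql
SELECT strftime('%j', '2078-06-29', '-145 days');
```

035

First apply '-145 days': 2078-06-29 → 2078-02-04.
Day-of-year for 2078-02-04: days since 2078-01-01 inclusive = 35, zero-padded to 035.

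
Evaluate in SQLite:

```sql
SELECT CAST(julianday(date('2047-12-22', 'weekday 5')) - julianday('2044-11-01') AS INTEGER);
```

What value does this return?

`weekday 5` advances to the next Friday; 2047-12-22 is a Sunday, so it moves forward to 2047-12-27.
29 days remain in November 2044 after the 1st (30 − 1).
Full months from December 2044 through November 2047 contribute their day counts.
Then 27 days into December 2047.
Total: 29 + 31 + 31 + 28 + 31 + 30 + 31 + 30 + 31 + 31 + 30 + 31 + 30 + 31 + 31 + 28 + 31 + 30 + 31 + 30 + 31 + 31 + 30 + 31 + 30 + 31 + 31 + 28 + 31 + 30 + 31 + 30 + 31 + 31 + 30 + 31 + 30 + 27 = 1151.

1151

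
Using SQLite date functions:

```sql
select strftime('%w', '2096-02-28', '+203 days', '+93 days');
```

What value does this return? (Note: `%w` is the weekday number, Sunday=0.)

First apply '+203 days', '+93 days': 2096-02-28 → 2096-12-20.
2096-12-20 is a Thursday; with Sunday=0 that is 4.

4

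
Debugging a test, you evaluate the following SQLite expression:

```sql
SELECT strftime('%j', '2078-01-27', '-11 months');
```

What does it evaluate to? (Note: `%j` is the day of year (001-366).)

058

First apply '-11 months': 2078-01-27 → 2077-02-27.
Day-of-year for 2077-02-27: days since 2077-01-01 inclusive = 58, zero-padded to 058.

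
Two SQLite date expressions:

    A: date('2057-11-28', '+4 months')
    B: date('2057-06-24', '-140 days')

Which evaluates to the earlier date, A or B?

B

A = 2058-03-28.
B = 2057-02-04.
B is earlier.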